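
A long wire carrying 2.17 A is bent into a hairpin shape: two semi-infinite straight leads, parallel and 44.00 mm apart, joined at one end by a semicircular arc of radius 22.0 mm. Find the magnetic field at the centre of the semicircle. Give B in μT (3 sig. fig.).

The semicircular arc contributes B_arc = μ₀I·π/(4πR) = μ₀I/(4R) = 3.10×10⁻⁵ T.
Each semi-infinite lead is at perpendicular distance R = 0.022 m from the centre, with the perpendicular foot at its near end, so it contributes μ₀I/(4πR); both point the same way, together 1.97×10⁻⁵ T.
Arc and leads all point the same direction: B = 3.10×10⁻⁵ + 1.97×10⁻⁵ = 5.07×10⁻⁵ T.

B ≈ 50.7 μT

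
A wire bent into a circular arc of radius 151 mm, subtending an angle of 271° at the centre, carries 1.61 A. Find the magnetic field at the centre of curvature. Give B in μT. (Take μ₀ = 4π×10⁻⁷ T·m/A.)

B ≈ 5.04 μT

The Biot–Savart field of a circular arc at its centre is B = μ₀Iφ/(4πR), with φ = 4.73 rad.
B = (4π×10⁻⁷ × 1.61 × 4.73) / (4π × 0.151) = 5.04×10⁻⁶ T.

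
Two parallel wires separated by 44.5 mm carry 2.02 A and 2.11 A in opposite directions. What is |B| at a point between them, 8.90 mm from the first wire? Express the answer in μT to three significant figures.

Each long wire gives B = μ₀I/(2πd). Distances are d₁ = 0.0089 m and d₂ = 0.0356 m.
B₁ = 4.54×10⁻⁵ T, B₂ = 1.19×10⁻⁵ T.
Between antiparallel currents both contributions point the same way, so they add. B = B₁ + B₂ = 4.54×10⁻⁵ + 1.19×10⁻⁵ = 5.72×10⁻⁵ T.

B ≈ 57.2 μT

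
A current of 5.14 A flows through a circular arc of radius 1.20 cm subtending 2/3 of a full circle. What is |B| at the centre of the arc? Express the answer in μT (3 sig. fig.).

B ≈ 179 μT

The Biot–Savart field of a circular arc at its centre is B = μ₀Iφ/(4πR), with φ = 4.189 rad.
B = (4π×10⁻⁷ × 5.14 × 4.189) / (4π × 0.012) = 1.79×10⁻⁴ T.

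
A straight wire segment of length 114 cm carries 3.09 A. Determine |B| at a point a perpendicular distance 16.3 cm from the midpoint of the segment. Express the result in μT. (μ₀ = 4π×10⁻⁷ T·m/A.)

For a finite straight segment, B = (μ₀I/4πd)(sinθ₁ + sinθ₂), where θ₁, θ₂ are the angles from the perpendicular to each end.
The perpendicular from the point meets the wire at its midpoint, so each end is L/2 = 0.57 m away along the wire.
sinθ₁ = 0.57/√(0.57²+0.163²) = 0.9615; sinθ₂ = 0.57/√(0.57²+0.163²) = 0.9615.
B = (4π×10⁻⁷ × 3.09) / (4π × 0.163) × (0.9615 + 0.9615) = 3.65×10⁻⁶ T.

B ≈ 3.65 μT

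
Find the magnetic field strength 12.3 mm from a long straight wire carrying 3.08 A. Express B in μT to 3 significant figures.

B ≈ 50.1 μT

For an infinitely long straight wire, B = μ₀I/(2πd).
B = (4π×10⁻⁷ × 3.08) / (2π × 0.0123) = 5.01×10⁻⁵ T.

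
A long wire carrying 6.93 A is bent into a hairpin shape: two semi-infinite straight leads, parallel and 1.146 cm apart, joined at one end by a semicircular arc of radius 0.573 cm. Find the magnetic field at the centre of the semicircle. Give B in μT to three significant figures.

B ≈ 622 μT

The semicircular arc contributes B_arc = μ₀I·π/(4πR) = μ₀I/(4R) = 3.80×10⁻⁴ T.
Each semi-infinite lead is at perpendicular distance R = 0.00573 m from the centre, with the perpendicular foot at its near end, so it contributes μ₀I/(4πR); both point the same way, together 2.42×10⁻⁴ T.
Arc and leads all point the same direction: B = 3.80×10⁻⁴ + 2.42×10⁻⁴ = 6.22×10⁻⁴ T.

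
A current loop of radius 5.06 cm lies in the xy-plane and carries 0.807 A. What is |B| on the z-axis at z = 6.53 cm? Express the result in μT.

On the axis of a circular loop, B = μ₀IR² / [2(R²+z²)^(3/2)].
R² + z² = (0.0506)² + (0.0653)² = 0.006824 m², and (R²+z²)^(3/2) = 5.64×10⁻⁴ m³.
B = (4π×10⁻⁷ × 0.807 × 0.00256) / (2 × 5.64×10⁻⁴) = 2.30×10⁻⁶ T.

B ≈ 2.30 μT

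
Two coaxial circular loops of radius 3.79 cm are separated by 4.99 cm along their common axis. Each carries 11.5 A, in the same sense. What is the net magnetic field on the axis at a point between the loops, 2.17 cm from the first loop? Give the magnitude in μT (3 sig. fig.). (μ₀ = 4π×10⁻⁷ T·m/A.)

B ≈ 223 μT

Each loop contributes B = μ₀IR²/[2(R²+z²)^(3/2)] on the axis, with z measured from that loop.
Loop 1 (z = 0.0217 m): B₁ = 1.25×10⁻⁴ T. Loop 2 (z = 0.0282 m): B₂ = 9.85×10⁻⁵ T.
The fields add: B = B₁ + B₂ = 2.23×10⁻⁴ T.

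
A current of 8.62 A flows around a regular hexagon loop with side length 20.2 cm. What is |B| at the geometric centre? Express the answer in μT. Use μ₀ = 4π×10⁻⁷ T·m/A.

B ≈ 29.6 μT

Each side is a finite straight segment at perpendicular distance d = a/(2 tan(π/6)) = 0.1749 m from the centre, with end-angles ±π/6.
One side contributes B₁ = (μ₀I/4πd)·2 sin(π/6) = 4.93×10⁻⁶ T.
All 6 sides add in the same direction: B = 6 × 4.93×10⁻⁶ = 2.96×10⁻⁵ T.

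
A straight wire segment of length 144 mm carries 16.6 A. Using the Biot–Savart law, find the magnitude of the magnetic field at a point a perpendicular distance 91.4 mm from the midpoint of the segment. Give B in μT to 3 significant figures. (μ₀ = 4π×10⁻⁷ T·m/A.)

B ≈ 22.5 μT

For a finite straight segment, B = (μ₀I/4πd)(sinθ₁ + sinθ₂), where θ₁, θ₂ are the angles from the perpendicular to each end.
The perpendicular from the point meets the wire at its midpoint, so each end is L/2 = 0.072 m away along the wire.
sinθ₁ = 0.072/√(0.072²+0.0914²) = 0.6188; sinθ₂ = 0.072/√(0.072²+0.0914²) = 0.6188.
B = (4π×10⁻⁷ × 16.6) / (4π × 0.0914) × (0.6188 + 0.6188) = 2.25×10⁻⁵ T.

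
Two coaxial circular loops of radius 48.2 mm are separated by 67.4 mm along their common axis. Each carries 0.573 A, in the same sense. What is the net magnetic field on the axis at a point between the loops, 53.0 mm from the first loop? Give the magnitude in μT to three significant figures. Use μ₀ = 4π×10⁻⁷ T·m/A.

B ≈ 8.85 μT

Each loop contributes B = μ₀IR²/[2(R²+z²)^(3/2)] on the axis, with z measured from that loop.
Loop 1 (z = 0.053 m): B₁ = 2.27×10⁻⁶ T. Loop 2 (z = 0.0144 m): B₂ = 6.57×10⁻⁶ T.
The fields add: B = B₁ + B₂ = 8.85×10⁻⁶ T.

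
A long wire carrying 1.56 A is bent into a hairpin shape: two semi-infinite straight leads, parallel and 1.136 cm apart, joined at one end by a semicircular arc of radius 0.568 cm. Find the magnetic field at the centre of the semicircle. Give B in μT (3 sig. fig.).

The semicircular arc contributes B_arc = μ₀I·π/(4πR) = μ₀I/(4R) = 8.63×10⁻⁵ T.
Each semi-infinite lead is at perpendicular distance R = 0.00568 m from the centre, with the perpendicular foot at its near end, so it contributes μ₀I/(4πR); both point the same way, together 5.49×10⁻⁵ T.
Arc and leads all point the same direction: B = 8.63×10⁻⁵ + 5.49×10⁻⁵ = 1.41×10⁻⁴ T.

B ≈ 141 μT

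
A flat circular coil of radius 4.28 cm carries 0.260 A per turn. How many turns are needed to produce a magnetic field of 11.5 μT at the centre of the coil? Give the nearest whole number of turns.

For an N-turn coil, B = Nμ₀I/(2R). A single turn gives B₁ = 3.82×10⁻⁶ T with R = 0.0428 m.
N = B/B₁ = 1.15×10⁻⁵ / 3.82×10⁻⁶ = 3.01.

N = 3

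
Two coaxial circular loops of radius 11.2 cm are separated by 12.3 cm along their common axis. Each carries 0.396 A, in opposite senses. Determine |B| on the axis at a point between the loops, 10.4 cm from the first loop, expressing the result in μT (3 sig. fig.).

Each loop contributes B = μ₀IR²/[2(R²+z²)^(3/2)] on the axis, with z measured from that loop.
Loop 1 (z = 0.104 m): B₁ = 8.74×10⁻⁷ T. Loop 2 (z = 0.019 m): B₂ = 2.13×10⁻⁶ T.
The fields oppose: B = |B₁ − B₂| = 1.25×10⁻⁶ T.

B ≈ 1.25 μT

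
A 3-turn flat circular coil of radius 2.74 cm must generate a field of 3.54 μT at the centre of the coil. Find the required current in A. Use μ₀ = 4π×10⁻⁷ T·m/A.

I ≈ 0.0515 A

For an N-turn coil, B = Nμ₀I/(2R) with R = 0.0274 m, so I = 2RB/(Nμ₀) = 2 × 0.0274 × 3.54×10⁻⁶ / (3 × 4π×10⁻⁷) = 5.15×10⁻² A.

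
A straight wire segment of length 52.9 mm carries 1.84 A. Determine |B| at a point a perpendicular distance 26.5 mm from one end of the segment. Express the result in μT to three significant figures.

For a finite straight segment, B = (μ₀I/4πd)(sinθ₁ + sinθ₂), where θ₁, θ₂ are the angles from the perpendicular to each end.
The perpendicular foot is at one end, so the two end-offsets along the wire are 0 and L = 0.0529 m.
sinθ₁ = 0/√(0²+0.0265²) = 0.0000; sinθ₂ = 0.0529/√(0.0529²+0.0265²) = 0.8941.
B = (4π×10⁻⁷ × 1.84) / (4π × 0.0265) × (0.0000 + 0.8941) = 6.21×10⁻⁶ T.

B ≈ 6.21 μT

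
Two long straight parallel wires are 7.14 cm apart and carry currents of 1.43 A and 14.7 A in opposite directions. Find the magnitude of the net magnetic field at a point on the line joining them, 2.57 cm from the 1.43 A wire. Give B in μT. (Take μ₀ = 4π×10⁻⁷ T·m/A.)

B ≈ 75.5 μT

Each long wire gives B = μ₀I/(2πd). Distances are d₁ = 0.0257 m and d₂ = 0.0457 m.
B₁ = 1.11×10⁻⁵ T, B₂ = 6.43×10⁻⁵ T.
Between antiparallel currents both contributions point the same way, so they add. B = B₁ + B₂ = 1.11×10⁻⁵ + 6.43×10⁻⁵ = 7.55×10⁻⁵ T.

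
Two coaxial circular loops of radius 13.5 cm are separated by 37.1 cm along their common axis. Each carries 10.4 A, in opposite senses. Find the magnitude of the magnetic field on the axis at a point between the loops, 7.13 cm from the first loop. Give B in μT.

B ≈ 30.1 μT

Each loop contributes B = μ₀IR²/[2(R²+z²)^(3/2)] on the axis, with z measured from that loop.
Loop 1 (z = 0.0713 m): B₁ = 3.35×10⁻⁵ T. Loop 2 (z = 0.2997 m): B₂ = 3.35×10⁻⁶ T.
The fields oppose: B = |B₁ − B₂| = 3.01×10⁻⁵ T.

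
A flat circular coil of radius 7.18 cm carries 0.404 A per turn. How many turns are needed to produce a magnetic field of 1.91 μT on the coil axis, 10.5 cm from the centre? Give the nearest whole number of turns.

For an N-turn coil, B = Nμ₀IR²/[2(R²+z²)^(3/2)]. A single turn gives B₁ = 6.36×10⁻⁷ T with R = 0.0718 m, z = 0.105 m.
N = B/B₁ = 1.91×10⁻⁶ / 6.36×10⁻⁷ = 3.00.

N = 3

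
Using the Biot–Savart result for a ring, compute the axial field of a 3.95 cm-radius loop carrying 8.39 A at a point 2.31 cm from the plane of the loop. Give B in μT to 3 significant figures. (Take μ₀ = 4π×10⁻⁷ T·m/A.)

On the axis of a circular loop, B = μ₀IR² / [2(R²+z²)^(3/2)].
R² + z² = (0.0395)² + (0.0231)² = 0.002094 m², and (R²+z²)^(3/2) = 9.58×10⁻⁵ m³.
B = (4π×10⁻⁷ × 8.39 × 0.00156) / (2 × 9.58×10⁻⁵) = 8.58×10⁻⁵ T.

B ≈ 85.8 μT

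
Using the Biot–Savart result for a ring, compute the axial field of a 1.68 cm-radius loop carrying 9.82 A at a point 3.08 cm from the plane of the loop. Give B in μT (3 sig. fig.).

On the axis of a circular loop, B = μ₀IR² / [2(R²+z²)^(3/2)].
R² + z² = (0.0168)² + (0.0308)² = 0.001231 m², and (R²+z²)^(3/2) = 4.32×10⁻⁵ m³.
B = (4π×10⁻⁷ × 9.82 × 0.0002822) / (2 × 4.32×10⁻⁵) = 4.03×10⁻⁵ T.

B ≈ 40.3 μT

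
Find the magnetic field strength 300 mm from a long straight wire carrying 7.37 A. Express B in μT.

B ≈ 4.91 μT

For an infinitely long straight wire, B = μ₀I/(2πd).
B = (4π×10⁻⁷ × 7.37) / (2π × 0.3) = 4.91×10⁻⁶ T.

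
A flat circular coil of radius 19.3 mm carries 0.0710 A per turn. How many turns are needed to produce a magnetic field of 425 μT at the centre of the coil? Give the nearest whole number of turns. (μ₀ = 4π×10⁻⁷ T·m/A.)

For an N-turn coil, B = Nμ₀I/(2R). A single turn gives B₁ = 2.31×10⁻⁶ T with R = 0.0193 m.
N = B/B₁ = 4.25×10⁻⁴ / 2.31×10⁻⁶ = 183.87.

N = 184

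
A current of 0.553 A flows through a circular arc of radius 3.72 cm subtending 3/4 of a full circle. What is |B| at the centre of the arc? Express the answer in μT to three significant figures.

B ≈ 7.01 μT

The Biot–Savart field of a circular arc at its centre is B = μ₀Iφ/(4πR), with φ = 4.712 rad.
B = (4π×10⁻⁷ × 0.553 × 4.712) / (4π × 0.0372) = 7.01×10⁻⁶ T.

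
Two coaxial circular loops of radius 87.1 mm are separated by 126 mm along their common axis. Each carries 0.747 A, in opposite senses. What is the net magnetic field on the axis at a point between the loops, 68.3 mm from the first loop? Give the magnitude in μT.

Each loop contributes B = μ₀IR²/[2(R²+z²)^(3/2)] on the axis, with z measured from that loop.
Loop 1 (z = 0.0683 m): B₁ = 2.63×10⁻⁶ T. Loop 2 (z = 0.0577 m): B₂ = 3.12×10⁻⁶ T.
The fields oppose: B = |B₁ − B₂| = 4.96×10⁻⁷ T.

B ≈ 0.496 μT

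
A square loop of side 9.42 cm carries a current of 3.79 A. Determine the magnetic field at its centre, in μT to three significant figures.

Each side is a finite straight segment at perpendicular distance d = a/(2 tan(π/4)) = 0.0471 m from the centre, with end-angles ±π/4.
One side contributes B₁ = (μ₀I/4πd)·2 sin(π/4) = 1.14×10⁻⁵ T.
All 4 sides add in the same direction: B = 4 × 1.14×10⁻⁵ = 4.55×10⁻⁵ T.

B ≈ 45.5 μT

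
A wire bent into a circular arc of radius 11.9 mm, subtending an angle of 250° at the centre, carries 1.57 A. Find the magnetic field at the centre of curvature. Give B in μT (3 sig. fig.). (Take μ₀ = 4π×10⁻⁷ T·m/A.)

B ≈ 57.6 μT

The Biot–Savart field of a circular arc at its centre is B = μ₀Iφ/(4πR), with φ = 4.363 rad.
B = (4π×10⁻⁷ × 1.57 × 4.363) / (4π × 0.0119) = 5.76×10⁻⁵ T.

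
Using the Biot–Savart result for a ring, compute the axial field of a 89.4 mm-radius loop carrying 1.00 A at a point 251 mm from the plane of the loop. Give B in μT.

B ≈ 0.265 μT

On the axis of a circular loop, B = μ₀IR² / [2(R²+z²)^(3/2)].
R² + z² = (0.0894)² + (0.251)² = 0.07099 m², and (R²+z²)^(3/2) = 1.89×10⁻² m³.
B = (4π×10⁻⁷ × 1.00 × 0.007992) / (2 × 1.89×10⁻²) = 2.65×10⁻⁷ T.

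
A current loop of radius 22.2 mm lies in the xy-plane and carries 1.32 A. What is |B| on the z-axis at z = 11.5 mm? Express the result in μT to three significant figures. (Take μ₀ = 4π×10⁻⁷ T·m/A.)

On the axis of a circular loop, B = μ₀IR² / [2(R²+z²)^(3/2)].
R² + z² = (0.0222)² + (0.0115)² = 0.0006251 m², and (R²+z²)^(3/2) = 1.56×10⁻⁵ m³.
B = (4π×10⁻⁷ × 1.32 × 0.0004928) / (2 × 1.56×10⁻⁵) = 2.62×10⁻⁵ T.

B ≈ 26.2 μT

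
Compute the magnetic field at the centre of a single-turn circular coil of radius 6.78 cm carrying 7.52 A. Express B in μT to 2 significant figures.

B ≈ 70 μT

At the centre of a circular loop the Biot–Savart law gives B = μ₀I/(2R).
B = (4π×10⁻⁷ × 7.52) / (2 × 0.0678) = 6.97×10⁻⁵ T.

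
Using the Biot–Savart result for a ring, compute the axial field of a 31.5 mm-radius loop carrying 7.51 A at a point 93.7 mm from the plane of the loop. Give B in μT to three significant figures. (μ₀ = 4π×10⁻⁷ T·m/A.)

B ≈ 4.85 μT

On the axis of a circular loop, B = μ₀IR² / [2(R²+z²)^(3/2)].
R² + z² = (0.0315)² + (0.0937)² = 0.009772 m², and (R²+z²)^(3/2) = 9.66×10⁻⁴ m³.
B = (4π×10⁻⁷ × 7.51 × 0.0009923) / (2 × 9.66×10⁻⁴) = 4.85×10⁻⁶ T.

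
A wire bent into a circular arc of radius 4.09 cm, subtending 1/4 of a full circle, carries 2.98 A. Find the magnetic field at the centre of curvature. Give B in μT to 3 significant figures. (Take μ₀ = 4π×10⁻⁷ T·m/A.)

B ≈ 11.4 μT

The Biot–Savart field of a circular arc at its centre is B = μ₀Iφ/(4πR), with φ = 1.571 rad.
B = (4π×10⁻⁷ × 2.98 × 1.571) / (4π × 0.0409) = 1.14×10⁻⁵ T.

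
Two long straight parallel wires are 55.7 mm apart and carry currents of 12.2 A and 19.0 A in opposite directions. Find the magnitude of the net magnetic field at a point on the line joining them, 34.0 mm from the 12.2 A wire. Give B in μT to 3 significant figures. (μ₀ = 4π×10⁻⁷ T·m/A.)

B ≈ 247 μT

Each long wire gives B = μ₀I/(2πd). Distances are d₁ = 0.034 m and d₂ = 0.0217 m.
B₁ = 7.18×10⁻⁵ T, B₂ = 1.75×10⁻⁴ T.
Between antiparallel currents both contributions point the same way, so they add. B = B₁ + B₂ = 7.18×10⁻⁵ + 1.75×10⁻⁴ = 2.47×10⁻⁴ T.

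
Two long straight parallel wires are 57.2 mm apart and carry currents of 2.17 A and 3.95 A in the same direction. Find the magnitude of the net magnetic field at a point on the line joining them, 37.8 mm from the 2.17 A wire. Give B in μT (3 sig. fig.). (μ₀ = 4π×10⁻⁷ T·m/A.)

Each long wire gives B = μ₀I/(2πd). Distances are d₁ = 0.0378 m and d₂ = 0.0194 m.
B₁ = 1.15×10⁻⁵ T, B₂ = 4.07×10⁻⁵ T.
Between parallel currents the two contributions point in opposite directions, so they subtract. B = |B₁ − B₂| = |1.15×10⁻⁵ − 4.07×10⁻⁵| = 2.92×10⁻⁵ T.

B ≈ 29.2 μT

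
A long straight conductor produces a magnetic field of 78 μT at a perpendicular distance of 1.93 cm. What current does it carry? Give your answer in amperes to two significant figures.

I ≈ 7.5 A

For a long straight wire B = μ₀I/(2πd), so I = 2πdB/μ₀.
I = 2π × 0.0193 × 7.80×10⁻⁵ / (4π×10⁻⁷) = 7.53 A.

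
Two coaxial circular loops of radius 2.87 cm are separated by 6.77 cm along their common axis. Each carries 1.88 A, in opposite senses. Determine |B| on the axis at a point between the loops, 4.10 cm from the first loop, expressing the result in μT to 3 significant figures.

B ≈ 8.39 μT

Each loop contributes B = μ₀IR²/[2(R²+z²)^(3/2)] on the axis, with z measured from that loop.
Loop 1 (z = 0.041 m): B₁ = 7.76×10⁻⁶ T. Loop 2 (z = 0.0267 m): B₂ = 1.62×10⁻⁵ T.
The fields oppose: B = |B₁ − B₂| = 8.39×10⁻⁶ T.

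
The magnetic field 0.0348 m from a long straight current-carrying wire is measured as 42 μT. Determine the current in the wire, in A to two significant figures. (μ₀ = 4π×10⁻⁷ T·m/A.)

For a long straight wire B = μ₀I/(2πd), so I = 2πdB/μ₀.
I = 2π × 0.0348 × 4.20×10⁻⁵ / (4π×10⁻⁷) = 7.31 A.

I ≈ 7.3 A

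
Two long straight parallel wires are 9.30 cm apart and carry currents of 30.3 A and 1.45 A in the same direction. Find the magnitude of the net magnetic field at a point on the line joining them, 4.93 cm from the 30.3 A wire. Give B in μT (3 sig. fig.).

Each long wire gives B = μ₀I/(2πd). Distances are d₁ = 0.0493 m and d₂ = 0.0437 m.
B₁ = 1.23×10⁻⁴ T, B₂ = 6.64×10⁻⁶ T.
Between parallel currents the two contributions point in opposite directions, so they subtract. B = |B₁ − B₂| = |1.23×10⁻⁴ − 6.64×10⁻⁶| = 1.16×10⁻⁴ T.

B ≈ 116 μT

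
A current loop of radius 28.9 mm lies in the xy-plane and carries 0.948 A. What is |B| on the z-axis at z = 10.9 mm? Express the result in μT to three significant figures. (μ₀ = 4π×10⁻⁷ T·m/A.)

B ≈ 16.9 μT

On the axis of a circular loop, B = μ₀IR² / [2(R²+z²)^(3/2)].
R² + z² = (0.0289)² + (0.0109)² = 0.000954 m², and (R²+z²)^(3/2) = 2.95×10⁻⁵ m³.
B = (4π×10⁻⁷ × 0.948 × 0.0008352) / (2 × 2.95×10⁻⁵) = 1.69×10⁻⁵ T.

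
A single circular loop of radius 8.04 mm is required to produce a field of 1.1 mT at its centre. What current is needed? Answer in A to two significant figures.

At the centre of a circular loop B = μ₀I/(2R), so I = 2RB/μ₀.
With R = 0.00804 m, I = 2 × 0.00804 × 1.10×10⁻³ / (4π×10⁻⁷) = 14.1 A.

I ≈ 14 A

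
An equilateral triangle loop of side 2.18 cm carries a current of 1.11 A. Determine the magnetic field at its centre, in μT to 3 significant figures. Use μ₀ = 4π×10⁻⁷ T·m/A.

B ≈ 91.7 μT

Each side is a finite straight segment at perpendicular distance d = a/(2 tan(π/3)) = 0.006293 m from the centre, with end-angles ±π/3.
One side contributes B₁ = (μ₀I/4πd)·2 sin(π/3) = 3.06×10⁻⁵ T.
All 3 sides add in the same direction: B = 3 × 3.06×10⁻⁵ = 9.17×10⁻⁵ T.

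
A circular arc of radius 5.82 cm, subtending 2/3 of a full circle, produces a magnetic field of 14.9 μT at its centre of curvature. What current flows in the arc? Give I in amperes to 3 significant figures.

I ≈ 2.07 A

For a circular arc, B = μ₀Iφ/(4πR) with φ in radians; here φ = 4.189 rad.
So I = 4πRB/(μ₀φ) = 4π × 0.0582 × 1.49×10⁻⁵ / (4π×10⁻⁷ × 4.189) = 2.07 A.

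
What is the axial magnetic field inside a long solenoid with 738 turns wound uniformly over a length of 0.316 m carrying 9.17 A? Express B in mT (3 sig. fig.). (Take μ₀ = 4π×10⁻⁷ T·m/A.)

Inside a long solenoid, B = μ₀nI with n = 2335 turns/m.
B = 4π×10⁻⁷ × 2335 × 9.17 = 2.69×10⁻² T.

B ≈ 26.9 mT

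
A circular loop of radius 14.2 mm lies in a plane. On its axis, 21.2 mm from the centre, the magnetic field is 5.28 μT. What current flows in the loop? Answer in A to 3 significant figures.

I ≈ 0.692 A

On the axis of a loop, B = μ₀IR²/[2(R²+z²)^(3/2)], so I = 2B(R²+z²)^(3/2)/(μ₀R²).
R² + z² = 0.0002016 + 0.0004494 = 0.0006511 m²; raised to 3/2 gives 1.66×10⁻⁵ m³.
I = 2 × 5.28×10⁻⁶ × 1.66×10⁻⁵ / (1.26×10⁻⁶ × 0.0002016) = 0.692 A.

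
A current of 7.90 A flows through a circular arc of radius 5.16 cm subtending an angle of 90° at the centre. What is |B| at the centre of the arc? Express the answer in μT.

The Biot–Savart field of a circular arc at its centre is B = μ₀Iφ/(4πR), with φ = 1.571 rad.
B = (4π×10⁻⁷ × 7.90 × 1.571) / (4π × 0.0516) = 2.40×10⁻⁵ T.

B ≈ 24.0 μT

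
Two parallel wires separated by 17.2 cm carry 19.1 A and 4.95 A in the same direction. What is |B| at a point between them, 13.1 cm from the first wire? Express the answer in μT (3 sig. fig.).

B ≈ 5.01 μT

Each long wire gives B = μ₀I/(2πd). Distances are d₁ = 0.131 m and d₂ = 0.041 m.
B₁ = 2.92×10⁻⁵ T, B₂ = 2.41×10⁻⁵ T.
Between parallel currents the two contributions point in opposite directions, so they subtract. B = |B₁ − B₂| = |2.92×10⁻⁵ − 2.41×10⁻⁵| = 5.01×10⁻⁶ T.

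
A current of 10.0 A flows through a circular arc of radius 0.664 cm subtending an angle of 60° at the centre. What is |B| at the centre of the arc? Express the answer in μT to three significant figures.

B ≈ 158 μT

The Biot–Savart field of a circular arc at its centre is B = μ₀Iφ/(4πR), with φ = 1.047 rad.
B = (4π×10⁻⁷ × 10.0 × 1.047) / (4π × 0.00664) = 1.58×10⁻⁴ T.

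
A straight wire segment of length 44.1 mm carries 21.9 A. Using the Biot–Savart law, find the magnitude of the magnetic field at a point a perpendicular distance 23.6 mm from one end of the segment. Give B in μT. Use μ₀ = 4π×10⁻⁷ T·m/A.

B ≈ 81.8 μT

For a finite straight segment, B = (μ₀I/4πd)(sinθ₁ + sinθ₂), where θ₁, θ₂ are the angles from the perpendicular to each end.
The perpendicular foot is at one end, so the two end-offsets along the wire are 0 and L = 0.0441 m.
sinθ₁ = 0/√(0²+0.0236²) = 0.0000; sinθ₂ = 0.0441/√(0.0441²+0.0236²) = 0.8817.
B = (4π×10⁻⁷ × 21.9) / (4π × 0.0236) × (0.0000 + 0.8817) = 8.18×10⁻⁵ T.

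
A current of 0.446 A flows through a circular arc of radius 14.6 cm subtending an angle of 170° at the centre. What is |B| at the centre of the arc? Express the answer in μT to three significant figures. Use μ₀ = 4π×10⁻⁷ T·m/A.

B ≈ 0.906 μT

The Biot–Savart field of a circular arc at its centre is B = μ₀Iφ/(4πR), with φ = 2.967 rad.
B = (4π×10⁻⁷ × 0.446 × 2.967) / (4π × 0.146) = 9.06×10⁻⁷ T.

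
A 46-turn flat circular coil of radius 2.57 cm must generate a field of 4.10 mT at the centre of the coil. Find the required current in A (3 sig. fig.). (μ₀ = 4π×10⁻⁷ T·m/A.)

I ≈ 3.65 A

For an N-turn coil, B = Nμ₀I/(2R) with R = 0.0257 m, so I = 2RB/(Nμ₀) = 2 × 0.0257 × 4.10×10⁻³ / (46 × 4π×10⁻⁷) = 3.65 A.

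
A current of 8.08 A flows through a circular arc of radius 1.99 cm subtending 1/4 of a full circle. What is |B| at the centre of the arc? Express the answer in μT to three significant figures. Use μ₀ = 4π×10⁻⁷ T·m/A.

The Biot–Savart field of a circular arc at its centre is B = μ₀Iφ/(4πR), with φ = 1.571 rad.
B = (4π×10⁻⁷ × 8.08 × 1.571) / (4π × 0.0199) = 6.38×10⁻⁵ T.

B ≈ 63.8 μT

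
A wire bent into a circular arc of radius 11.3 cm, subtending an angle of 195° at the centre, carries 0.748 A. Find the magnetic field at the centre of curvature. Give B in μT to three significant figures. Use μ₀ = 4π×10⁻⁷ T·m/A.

The Biot–Savart field of a circular arc at its centre is B = μ₀Iφ/(4πR), with φ = 3.403 rad.
B = (4π×10⁻⁷ × 0.748 × 3.403) / (4π × 0.113) = 2.25×10⁻⁶ T.

B ≈ 2.25 μT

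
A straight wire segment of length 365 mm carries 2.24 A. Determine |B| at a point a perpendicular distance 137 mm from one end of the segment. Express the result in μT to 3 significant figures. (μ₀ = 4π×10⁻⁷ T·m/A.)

B ≈ 1.53 μT

For a finite straight segment, B = (μ₀I/4πd)(sinθ₁ + sinθ₂), where θ₁, θ₂ are the angles from the perpendicular to each end.
The perpendicular foot is at one end, so the two end-offsets along the wire are 0 and L = 0.365 m.
sinθ₁ = 0/√(0²+0.137²) = 0.0000; sinθ₂ = 0.365/√(0.365²+0.137²) = 0.9362.
B = (4π×10⁻⁷ × 2.24) / (4π × 0.137) × (0.0000 + 0.9362) = 1.53×10⁻⁶ T.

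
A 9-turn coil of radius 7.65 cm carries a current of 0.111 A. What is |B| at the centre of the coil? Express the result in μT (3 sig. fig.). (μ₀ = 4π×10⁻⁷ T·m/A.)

B ≈ 8.21 μT

For an N-turn flat coil, B = Nμ₀I/(2R) with R = 0.0765 m.
B = 9 × 9.12×10⁻⁷ T = 8.21×10⁻⁶ T.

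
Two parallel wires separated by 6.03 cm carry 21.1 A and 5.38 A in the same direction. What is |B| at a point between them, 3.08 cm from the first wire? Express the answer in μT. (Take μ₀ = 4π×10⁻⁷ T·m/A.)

B ≈ 101 μT

Each long wire gives B = μ₀I/(2πd). Distances are d₁ = 0.0308 m and d₂ = 0.0295 m.
B₁ = 1.37×10⁻⁴ T, B₂ = 3.65×10⁻⁵ T.
Between parallel currents the two contributions point in opposite directions, so they subtract. B = |B₁ − B₂| = |1.37×10⁻⁴ − 3.65×10⁻⁵| = 1.01×10⁻⁴ T.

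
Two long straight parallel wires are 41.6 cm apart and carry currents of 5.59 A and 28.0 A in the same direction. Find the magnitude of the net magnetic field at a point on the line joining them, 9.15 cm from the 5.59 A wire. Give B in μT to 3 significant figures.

Each long wire gives B = μ₀I/(2πd). Distances are d₁ = 0.0915 m and d₂ = 0.3245 m.
B₁ = 1.22×10⁻⁵ T, B₂ = 1.73×10⁻⁵ T.
Between parallel currents the two contributions point in opposite directions, so they subtract. B = |B₁ − B₂| = |1.22×10⁻⁵ − 1.73×10⁻⁵| = 5.04×10⁻⁶ T.

B ≈ 5.04 μT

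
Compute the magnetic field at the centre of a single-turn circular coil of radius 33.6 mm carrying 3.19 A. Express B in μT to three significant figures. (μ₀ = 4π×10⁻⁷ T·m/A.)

At the centre of a circular loop the Biot–Savart law gives B = μ₀I/(2R).
B = (4π×10⁻⁷ × 3.19) / (2 × 0.0336) = 5.97×10⁻⁵ T.

B ≈ 59.7 μT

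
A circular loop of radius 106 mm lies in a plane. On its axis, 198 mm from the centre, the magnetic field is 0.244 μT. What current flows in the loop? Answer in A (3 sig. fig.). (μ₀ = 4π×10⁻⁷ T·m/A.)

On the axis of a loop, B = μ₀IR²/[2(R²+z²)^(3/2)], so I = 2B(R²+z²)^(3/2)/(μ₀R²).
R² + z² = 0.01124 + 0.0392 = 0.05044 m²; raised to 3/2 gives 1.13×10⁻² m³.
I = 2 × 2.44×10⁻⁷ × 1.13×10⁻² / (1.26×10⁻⁶ × 0.01124) = 0.392 A.

I ≈ 0.392 A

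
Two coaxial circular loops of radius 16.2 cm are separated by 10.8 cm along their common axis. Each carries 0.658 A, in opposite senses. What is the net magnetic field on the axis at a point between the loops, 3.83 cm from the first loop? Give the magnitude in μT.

Each loop contributes B = μ₀IR²/[2(R²+z²)^(3/2)] on the axis, with z measured from that loop.
Loop 1 (z = 0.0383 m): B₁ = 2.35×10⁻⁶ T. Loop 2 (z = 0.0697 m): B₂ = 1.98×10⁻⁶ T.
The fields oppose: B = |B₁ − B₂| = 3.74×10⁻⁷ T.

B ≈ 0.374 μT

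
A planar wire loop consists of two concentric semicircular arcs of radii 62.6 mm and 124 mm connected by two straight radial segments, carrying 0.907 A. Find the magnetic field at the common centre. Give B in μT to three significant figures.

The radial connectors point toward the centre, so dl × r̂ = 0 and they contribute nothing.
Each semicircle gives μ₀I/(4R): inner arc 4.55×10⁻⁶ T, outer arc 2.30×10⁻⁶ T.
The two arcs carry current in opposite angular senses, so their fields oppose: B = |4.55×10⁻⁶ − 2.30×10⁻⁶| = 2.25×10⁻⁶ T.

B ≈ 2.25 μT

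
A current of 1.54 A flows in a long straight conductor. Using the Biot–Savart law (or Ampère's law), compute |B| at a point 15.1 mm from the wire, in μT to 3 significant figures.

B ≈ 20.4 μT

For an infinitely long straight wire, B = μ₀I/(2πd).
B = (4π×10⁻⁷ × 1.54) / (2π × 0.0151) = 2.04×10⁻⁵ T.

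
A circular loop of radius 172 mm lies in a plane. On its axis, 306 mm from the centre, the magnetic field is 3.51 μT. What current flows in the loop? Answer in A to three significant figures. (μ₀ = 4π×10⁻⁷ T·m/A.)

On the axis of a loop, B = μ₀IR²/[2(R²+z²)^(3/2)], so I = 2B(R²+z²)^(3/2)/(μ₀R²).
R² + z² = 0.02958 + 0.09364 = 0.1232 m²; raised to 3/2 gives 4.33×10⁻² m³.
I = 2 × 3.51×10⁻⁶ × 4.33×10⁻² / (1.26×10⁻⁶ × 0.02958) = 8.17 A.

I ≈ 8.17 A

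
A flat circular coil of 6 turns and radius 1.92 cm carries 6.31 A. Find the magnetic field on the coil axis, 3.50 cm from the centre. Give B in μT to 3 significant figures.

For an N-turn flat coil, B = Nμ₀IR²/[2(R²+z²)^(3/2)] with R = 0.0192 m, z = 0.035 m.
B = 6 × 2.30×10⁻⁵ T = 1.38×10⁻⁴ T.

B ≈ 138 μT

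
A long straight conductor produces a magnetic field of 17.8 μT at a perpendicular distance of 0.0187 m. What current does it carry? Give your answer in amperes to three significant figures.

For a long straight wire B = μ₀I/(2πd), so I = 2πdB/μ₀.
I = 2π × 0.0187 × 1.78×10⁻⁵ / (4π×10⁻⁷) = 1.66 A.

I ≈ 1.66 A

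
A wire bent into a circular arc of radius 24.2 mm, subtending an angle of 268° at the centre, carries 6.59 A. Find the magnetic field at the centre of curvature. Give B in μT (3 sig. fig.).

The Biot–Savart field of a circular arc at its centre is B = μ₀Iφ/(4πR), with φ = 4.677 rad.
B = (4π×10⁻⁷ × 6.59 × 4.677) / (4π × 0.0242) = 1.27×10⁻⁴ T.

B ≈ 127 μT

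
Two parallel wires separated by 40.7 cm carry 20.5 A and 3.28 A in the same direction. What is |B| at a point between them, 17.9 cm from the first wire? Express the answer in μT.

Each long wire gives B = μ₀I/(2πd). Distances are d₁ = 0.179 m and d₂ = 0.228 m.
B₁ = 2.29×10⁻⁵ T, B₂ = 2.88×10⁻⁶ T.
Between parallel currents the two contributions point in opposite directions, so they subtract. B = |B₁ − B₂| = |2.29×10⁻⁵ − 2.88×10⁻⁶| = 2.00×10⁻⁵ T.

B ≈ 20.0 μT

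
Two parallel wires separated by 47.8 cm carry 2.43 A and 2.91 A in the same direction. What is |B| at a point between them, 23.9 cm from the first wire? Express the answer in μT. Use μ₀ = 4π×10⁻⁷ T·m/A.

Each long wire gives B = μ₀I/(2πd). Distances are d₁ = 0.239 m and d₂ = 0.239 m.
B₁ = 2.03×10⁻⁶ T, B₂ = 2.44×10⁻⁶ T.
Between parallel currents the two contributions point in opposite directions, so they subtract. B = |B₁ − B₂| = |2.03×10⁻⁶ − 2.44×10⁻⁶| = 4.02×10⁻⁷ T.

B ≈ 0.402 μT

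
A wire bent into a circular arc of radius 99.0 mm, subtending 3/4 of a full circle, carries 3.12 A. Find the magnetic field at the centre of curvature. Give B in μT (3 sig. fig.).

B ≈ 14.9 μT

The Biot–Savart field of a circular arc at its centre is B = μ₀Iφ/(4πR), with φ = 4.712 rad.
B = (4π×10⁻⁷ × 3.12 × 4.712) / (4π × 0.099) = 1.49×10⁻⁵ T.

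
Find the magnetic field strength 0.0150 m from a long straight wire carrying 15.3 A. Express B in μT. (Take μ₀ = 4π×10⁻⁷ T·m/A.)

B ≈ 204 μT

For an infinitely long straight wire, B = μ₀I/(2πd).
B = (4π×10⁻⁷ × 15.3) / (2π × 0.015) = 2.04×10⁻⁴ T.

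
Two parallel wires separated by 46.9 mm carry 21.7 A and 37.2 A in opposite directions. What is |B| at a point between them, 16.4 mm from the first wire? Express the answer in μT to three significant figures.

B ≈ 509 μT

Each long wire gives B = μ₀I/(2πd). Distances are d₁ = 0.0164 m and d₂ = 0.0305 m.
B₁ = 2.65×10⁻⁴ T, B₂ = 2.44×10⁻⁴ T.
Between antiparallel currents both contributions point the same way, so they add. B = B₁ + B₂ = 2.65×10⁻⁴ + 2.44×10⁻⁴ = 5.09×10⁻⁴ T.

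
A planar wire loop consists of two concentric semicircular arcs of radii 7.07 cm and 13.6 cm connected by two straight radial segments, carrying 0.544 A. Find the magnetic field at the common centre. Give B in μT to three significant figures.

B ≈ 1.16 μT

The radial connectors point toward the centre, so dl × r̂ = 0 and they contribute nothing.
Each semicircle gives μ₀I/(4R): inner arc 2.42×10⁻⁶ T, outer arc 1.26×10⁻⁶ T.
The two arcs carry current in opposite angular senses, so their fields oppose: B = |2.42×10⁻⁶ − 1.26×10⁻⁶| = 1.16×10⁻⁶ T.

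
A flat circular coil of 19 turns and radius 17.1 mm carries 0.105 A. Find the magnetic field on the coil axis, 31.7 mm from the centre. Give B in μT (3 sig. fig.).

For an N-turn flat coil, B = Nμ₀IR²/[2(R²+z²)^(3/2)] with R = 0.0171 m, z = 0.0317 m.
B = 19 × 4.13×10⁻⁷ T = 7.84×10⁻⁶ T.

B ≈ 7.84 μT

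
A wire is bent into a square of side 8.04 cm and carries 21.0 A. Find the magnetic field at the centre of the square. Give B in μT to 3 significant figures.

B ≈ 296 μT

Each side is a finite straight segment at perpendicular distance d = a/(2 tan(π/4)) = 0.0402 m from the centre, with end-angles ±π/4.
One side contributes B₁ = (μ₀I/4πd)·2 sin(π/4) = 7.39×10⁻⁵ T.
All 4 sides add in the same direction: B = 4 × 7.39×10⁻⁵ = 2.96×10⁻⁴ T.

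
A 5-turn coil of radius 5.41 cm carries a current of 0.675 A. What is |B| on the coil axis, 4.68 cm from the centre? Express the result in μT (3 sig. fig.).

For an N-turn flat coil, B = Nμ₀IR²/[2(R²+z²)^(3/2)] with R = 0.0541 m, z = 0.0468 m.
B = 5 × 3.39×10⁻⁶ T = 1.70×10⁻⁵ T.

B ≈ 17.0 μT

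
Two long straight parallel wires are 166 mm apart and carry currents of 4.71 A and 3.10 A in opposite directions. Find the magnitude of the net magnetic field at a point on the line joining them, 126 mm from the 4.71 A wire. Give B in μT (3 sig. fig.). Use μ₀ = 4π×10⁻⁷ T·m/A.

B ≈ 23.0 μT

Each long wire gives B = μ₀I/(2πd). Distances are d₁ = 0.126 m and d₂ = 0.04 m.
B₁ = 7.48×10⁻⁶ T, B₂ = 1.55×10⁻⁵ T.
Between antiparallel currents both contributions point the same way, so they add. B = B₁ + B₂ = 7.48×10⁻⁶ + 1.55×10⁻⁵ = 2.30×10⁻⁵ T.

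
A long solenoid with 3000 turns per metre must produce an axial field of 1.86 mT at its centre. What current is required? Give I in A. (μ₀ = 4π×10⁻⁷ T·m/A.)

I ≈ 0.493 A

Inside a long solenoid B = μ₀nI with n = 3000 m⁻¹, so I = B/(μ₀n).
I = 1.86×10⁻³ / (4π×10⁻⁷ × 3000) = 0.493 A.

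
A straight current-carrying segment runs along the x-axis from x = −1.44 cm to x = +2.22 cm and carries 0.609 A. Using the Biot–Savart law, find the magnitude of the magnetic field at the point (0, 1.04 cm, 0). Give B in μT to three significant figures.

For a finite straight segment, B = (μ₀I/4πd)(sinθ₁ + sinθ₂), where θ₁, θ₂ are the angles from the perpendicular to each end.
The perpendicular distance is d = 0.0104 m; the end-offsets along the wire are a = 0.0144 m and b = 0.0222 m.
sinθ₁ = 0.0144/√(0.0144²+0.0104²) = 0.8107; sinθ₂ = 0.0222/√(0.0222²+0.0104²) = 0.9056.
B = (4π×10⁻⁷ × 0.609) / (4π × 0.0104) × (0.8107 + 0.9056) = 1.00×10⁻⁵ T.

B ≈ 10.0 μT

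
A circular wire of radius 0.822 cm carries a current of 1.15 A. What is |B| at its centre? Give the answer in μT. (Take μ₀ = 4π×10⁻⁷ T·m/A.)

At the centre of a circular loop the Biot–Savart law gives B = μ₀I/(2R).
B = (4π×10⁻⁷ × 1.15) / (2 × 0.00822) = 8.79×10⁻⁵ T.

B ≈ 87.9 μT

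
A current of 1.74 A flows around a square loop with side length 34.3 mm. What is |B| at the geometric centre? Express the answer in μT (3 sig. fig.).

B ≈ 57.4 μT

Each side is a finite straight segment at perpendicular distance d = a/(2 tan(π/4)) = 0.01715 m from the centre, with end-angles ±π/4.
One side contributes B₁ = (μ₀I/4πd)·2 sin(π/4) = 1.43×10⁻⁵ T.
All 4 sides add in the same direction: B = 4 × 1.43×10⁻⁵ = 5.74×10⁻⁵ T.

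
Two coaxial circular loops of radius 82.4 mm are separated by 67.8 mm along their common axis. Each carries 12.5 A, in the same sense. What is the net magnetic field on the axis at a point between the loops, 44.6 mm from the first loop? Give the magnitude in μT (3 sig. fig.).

B ≈ 150 μT

Each loop contributes B = μ₀IR²/[2(R²+z²)^(3/2)] on the axis, with z measured from that loop.
Loop 1 (z = 0.0446 m): B₁ = 6.48×10⁻⁵ T. Loop 2 (z = 0.0232 m): B₂ = 8.50×10⁻⁵ T.
The fields add: B = B₁ + B₂ = 1.50×10⁻⁴ T.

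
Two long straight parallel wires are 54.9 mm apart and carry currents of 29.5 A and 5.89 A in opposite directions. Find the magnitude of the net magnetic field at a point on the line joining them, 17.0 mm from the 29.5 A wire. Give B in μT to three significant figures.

B ≈ 378 μT

Each long wire gives B = μ₀I/(2πd). Distances are d₁ = 0.017 m and d₂ = 0.0379 m.
B₁ = 3.47×10⁻⁴ T, B₂ = 3.11×10⁻⁵ T.
Between antiparallel currents both contributions point the same way, so they add. B = B₁ + B₂ = 3.47×10⁻⁴ + 3.11×10⁻⁵ = 3.78×10⁻⁴ T.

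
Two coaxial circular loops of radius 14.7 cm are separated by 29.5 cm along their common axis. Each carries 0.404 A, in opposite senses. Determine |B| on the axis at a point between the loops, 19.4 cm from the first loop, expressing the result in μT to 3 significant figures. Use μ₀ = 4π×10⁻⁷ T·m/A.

B ≈ 0.586 μT

Each loop contributes B = μ₀IR²/[2(R²+z²)^(3/2)] on the axis, with z measured from that loop.
Loop 1 (z = 0.194 m): B₁ = 3.80×10⁻⁷ T. Loop 2 (z = 0.101 m): B₂ = 9.67×10⁻⁷ T.
The fields oppose: B = |B₁ − B₂| = 5.86×10⁻⁷ T.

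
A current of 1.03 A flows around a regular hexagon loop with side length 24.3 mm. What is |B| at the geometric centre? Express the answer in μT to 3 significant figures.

B ≈ 29.4 μT

Each side is a finite straight segment at perpendicular distance d = a/(2 tan(π/6)) = 0.02104 m from the centre, with end-angles ±π/6.
One side contributes B₁ = (μ₀I/4πd)·2 sin(π/6) = 4.89×10⁻⁶ T.
All 6 sides add in the same direction: B = 6 × 4.89×10⁻⁶ = 2.94×10⁻⁵ T.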